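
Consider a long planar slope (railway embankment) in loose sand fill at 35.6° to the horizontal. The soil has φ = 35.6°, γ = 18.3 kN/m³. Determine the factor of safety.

FS = 1.00

For a dry cohesionless infinite slope the factor of safety is FS = tanφ / tanβ.
FS = tan35.6° / tan35.6° = 0.7159 / 0.7159 = 1.000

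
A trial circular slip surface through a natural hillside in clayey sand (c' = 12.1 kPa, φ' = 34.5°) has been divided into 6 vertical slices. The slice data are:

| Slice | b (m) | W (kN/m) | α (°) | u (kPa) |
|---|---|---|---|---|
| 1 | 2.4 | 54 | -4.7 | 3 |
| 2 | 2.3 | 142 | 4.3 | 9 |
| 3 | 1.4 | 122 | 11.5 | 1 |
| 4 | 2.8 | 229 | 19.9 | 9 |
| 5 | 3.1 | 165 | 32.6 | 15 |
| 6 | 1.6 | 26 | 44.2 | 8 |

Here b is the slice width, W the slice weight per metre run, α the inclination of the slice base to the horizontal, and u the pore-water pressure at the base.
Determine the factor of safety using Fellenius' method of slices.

FS = 2.63

Ordinary method of slices: FS = Σ[c'·Δl_i + (W_i cosα_i − u_i·Δl_i)·tanφ'] / Σ W_i sinα_i, with Δl_i = b_i / cosα_i.
Slice 1: Δl = 2.4/cos(-4.7°) = 2.408 m; N'_1 = 54·cos(-4.7°) − 3·2.408 = 46.6; c'Δl = 29.14; W sinα = -4.4
Slice 2: Δl = 2.3/cos4.3° = 2.306 m; N'_2 = 142·cos4.3° − 9·2.306 = 120.8; c'Δl = 27.91; W sinα = 10.6
Slice 3: Δl = 1.4/cos11.5° = 1.429 m; N'_3 = 122·cos11.5° − 1·1.429 = 118.1; c'Δl = 17.29; W sinα = 24.3
Slice 4: Δl = 2.8/cos19.9° = 2.978 m; N'_4 = 229·cos19.9° − 9·2.978 = 188.5; c'Δl = 36.03; W sinα = 77.9
Slice 5: Δl = 3.1/cos32.6° = 3.680 m; N'_5 = 165·cos32.6° − 15·3.680 = 83.8; c'Δl = 44.52; W sinα = 88.9
Slice 6: Δl = 1.6/cos44.2° = 2.232 m; N'_6 = 26·cos44.2° − 8·2.232 = 0.8; c'Δl = 27.00; W sinα = 18.1
Σc'Δl = 181.9 kN/m; ΣN' = 558.7 kN/m; ΣW sinα = 215.5 kN/m
Resisting = 181.9 + 558.7·tan34.5° = 181.9 + 384.0 = 565.9 kN/m
FS = 565.9 / 215.5 = 2.626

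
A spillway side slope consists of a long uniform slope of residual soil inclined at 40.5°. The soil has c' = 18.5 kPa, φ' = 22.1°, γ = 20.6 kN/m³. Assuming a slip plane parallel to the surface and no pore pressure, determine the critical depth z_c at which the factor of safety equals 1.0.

z_c = 3.47 m

Setting FS = 1.00 in FS = [c' + γz cos²β tanφ'] / [γz sinβ cosβ] and solving for z:
z = c' / [γ cosβ (FS·sinβ − cosβ·tanφ')]
  = 18.5 / [20.6·cos40.5°·(1.00·sin40.5° − cos40.5°·tan22.1°)]
  = 18.5 / [20.6·0.7604·(1.00·0.6494 − 0.7604·0.4061)]
  = 18.5 / 5.3365 = 3.467 m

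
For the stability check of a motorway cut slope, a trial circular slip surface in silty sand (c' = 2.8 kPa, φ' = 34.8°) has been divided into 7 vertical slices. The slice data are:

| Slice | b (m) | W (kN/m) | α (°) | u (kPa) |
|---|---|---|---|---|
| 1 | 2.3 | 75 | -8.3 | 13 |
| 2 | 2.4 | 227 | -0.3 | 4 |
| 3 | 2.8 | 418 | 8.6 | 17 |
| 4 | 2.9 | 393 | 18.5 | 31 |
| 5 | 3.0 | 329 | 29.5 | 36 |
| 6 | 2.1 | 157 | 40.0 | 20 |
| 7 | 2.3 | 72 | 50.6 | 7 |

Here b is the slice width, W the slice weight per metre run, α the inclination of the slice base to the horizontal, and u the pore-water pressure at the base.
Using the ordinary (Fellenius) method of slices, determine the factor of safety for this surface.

Ordinary method of slices: FS = Σ[c'·Δl_i + (W_i cosα_i − u_i·Δl_i)·tanφ'] / Σ W_i sinα_i, with Δl_i = b_i / cosα_i.
Slice 1: Δl = 2.3/cos(-8.3°) = 2.324 m; N'_1 = 75·cos(-8.3°) − 13·2.324 = 44.0; c'Δl = 6.51; W sinα = -10.8
Slice 2: Δl = 2.4/cos(-0.3°) = 2.400 m; N'_2 = 227·cos(-0.3°) − 4·2.400 = 217.4; c'Δl = 6.72; W sinα = -1.2
Slice 3: Δl = 2.8/cos8.6° = 2.832 m; N'_3 = 418·cos8.6° − 17·2.832 = 365.2; c'Δl = 7.93; W sinα = 62.5
Slice 4: Δl = 2.9/cos18.5° = 3.058 m; N'_4 = 393·cos18.5° − 31·3.058 = 277.9; c'Δl = 8.56; W sinα = 124.7
Slice 5: Δl = 3.0/cos29.5° = 3.447 m; N'_5 = 329·cos29.5° − 36·3.447 = 162.3; c'Δl = 9.65; W sinα = 162.0
Slice 6: Δl = 2.1/cos40.0° = 2.741 m; N'_6 = 157·cos40.0° − 20·2.741 = 65.4; c'Δl = 7.68; W sinα = 100.9
Slice 7: Δl = 2.3/cos50.6° = 3.624 m; N'_7 = 72·cos50.6° − 7·3.624 = 20.3; c'Δl = 10.15; W sinα = 55.6
Σc'Δl = 57.2 kN/m; ΣN' = 1152.5 kN/m; ΣW sinα = 493.8 kN/m
Resisting = 57.2 + 1152.5·tan34.8° = 57.2 + 801.0 = 858.2 kN/m
FS = 858.2 / 493.8 = 1.738

FS = 1.74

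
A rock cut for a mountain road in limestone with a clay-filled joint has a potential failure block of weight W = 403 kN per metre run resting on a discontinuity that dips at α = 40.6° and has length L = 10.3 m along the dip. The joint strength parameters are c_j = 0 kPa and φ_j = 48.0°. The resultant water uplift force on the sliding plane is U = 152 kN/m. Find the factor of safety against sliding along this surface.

FS = 0.65

Resolving the block weight along and normal to the plane and applying the Mohr–Coulomb strength on the joint:
N' = W cosα − U = 403·cos40.6° − 152 = 154.0 kN/m
Driving force T = W sinα = 403·sin40.6° = 262.3 kN/m
Resisting force R = c_j·L + N'·tanφ_j = 0·10.3 + 154.0·tan48.0° = 0.0 + 171.0 = 171.0 kN/m
FS = R / T = 171.0 / 262.3 = 0.652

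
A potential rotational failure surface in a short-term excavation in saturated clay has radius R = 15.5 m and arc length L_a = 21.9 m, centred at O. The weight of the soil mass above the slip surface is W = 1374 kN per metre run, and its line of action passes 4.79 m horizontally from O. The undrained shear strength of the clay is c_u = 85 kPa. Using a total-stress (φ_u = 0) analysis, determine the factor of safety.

FS = 4.38

Taking moments about the centre O, the resisting moment is provided by the undrained shear strength acting along the arc:
M_R = c_u·L_a·R = 85·21.90·15.5 = 28853.2 kN·m/m
M_D = W·d = 1374·4.79 = 6581.5 kN·m/m
FS = M_R / M_D = 28853.2 / 6581.5 = 4.384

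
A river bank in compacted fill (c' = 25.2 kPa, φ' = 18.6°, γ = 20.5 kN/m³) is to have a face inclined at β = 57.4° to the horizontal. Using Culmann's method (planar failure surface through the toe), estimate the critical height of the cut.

Culmann's analysis gives the critical failure plane at α_cr = (β + φ')/2 = (57.4 + 18.6)/2 = 38.0°, and the critical height
H_c = (4c'/γ) · sinβ cosφ' / [1 − cos(β − φ')]
    = (4·25.2/20.5) · sin57.4°·cos18.6° / [1 − cos(38.8°)]
    = 4.917 · 0.8425·0.9478 / [1 − 0.7793]
    = 4.917 · 0.7984 / 0.2207
    = 17.79 m

H_c = 17.79 m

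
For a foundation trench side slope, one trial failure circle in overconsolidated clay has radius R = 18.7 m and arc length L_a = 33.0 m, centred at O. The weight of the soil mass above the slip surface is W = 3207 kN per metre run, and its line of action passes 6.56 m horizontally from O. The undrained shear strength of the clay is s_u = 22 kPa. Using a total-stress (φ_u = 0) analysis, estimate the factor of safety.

FS = 0.65

Taking moments about the centre O, the resisting moment is provided by the undrained shear strength acting along the arc:
M_R = s_u·L_a·R = 22·33.00·18.7 = 13576.2 kN·m/m
M_D = W·d = 3207·6.56 = 21037.9 kN·m/m
FS = M_R / M_D = 13576.2 / 21037.9 = 0.645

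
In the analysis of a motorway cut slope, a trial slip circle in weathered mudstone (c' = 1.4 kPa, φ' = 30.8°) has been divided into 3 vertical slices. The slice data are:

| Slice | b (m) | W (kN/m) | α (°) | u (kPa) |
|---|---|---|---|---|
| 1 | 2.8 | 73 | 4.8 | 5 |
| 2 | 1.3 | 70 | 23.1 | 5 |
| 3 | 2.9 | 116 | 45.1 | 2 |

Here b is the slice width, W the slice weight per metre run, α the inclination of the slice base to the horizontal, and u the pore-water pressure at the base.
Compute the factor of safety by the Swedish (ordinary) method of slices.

Ordinary method of slices: FS = Σ[c'·Δl_i + (W_i cosα_i − u_i·Δl_i)·tanφ'] / Σ W_i sinα_i, with Δl_i = b_i / cosα_i.
Slice 1: Δl = 2.8/cos4.8° = 2.810 m; N'_1 = 73·cos4.8° − 5·2.810 = 58.7; c'Δl = 3.93; W sinα = 6.1
Slice 2: Δl = 1.3/cos23.1° = 1.413 m; N'_2 = 70·cos23.1° − 5·1.413 = 57.3; c'Δl = 1.98; W sinα = 27.5
Slice 3: Δl = 2.9/cos45.1° = 4.108 m; N'_3 = 116·cos45.1° − 2·4.108 = 73.7; c'Δl = 5.75; W sinα = 82.2
Σc'Δl = 11.7 kN/m; ΣN' = 189.7 kN/m; ΣW sinα = 115.7 kN/m
Resisting = 11.7 + 189.7·tan30.8° = 11.7 + 113.1 = 124.7 kN/m
FS = 124.7 / 115.7 = 1.078

FS = 1.08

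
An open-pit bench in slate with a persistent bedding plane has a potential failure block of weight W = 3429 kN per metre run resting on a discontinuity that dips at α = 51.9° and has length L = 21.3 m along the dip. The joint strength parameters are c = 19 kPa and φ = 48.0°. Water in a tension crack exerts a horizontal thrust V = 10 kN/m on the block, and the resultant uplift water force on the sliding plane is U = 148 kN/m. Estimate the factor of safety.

Resolving the block weight along and normal to the plane and applying the Mohr–Coulomb strength on the joint:
N' = W cosα − U − V sinα = 3429·cos51.9° − 148 − 10·sin51.9° = 1959.9 kN/m
Driving force T = W sinα + V cosα = 3429·sin51.9° + 10·cos51.9° = 2704.6 kN/m
Resisting force R = c·L + N'·tanφ = 19·21.3 + 1959.9·tan48.0° = 404.7 + 2176.7 = 2581.4 kN/m
FS = R / T = 2581.4 / 2704.6 = 0.954

FS = 0.95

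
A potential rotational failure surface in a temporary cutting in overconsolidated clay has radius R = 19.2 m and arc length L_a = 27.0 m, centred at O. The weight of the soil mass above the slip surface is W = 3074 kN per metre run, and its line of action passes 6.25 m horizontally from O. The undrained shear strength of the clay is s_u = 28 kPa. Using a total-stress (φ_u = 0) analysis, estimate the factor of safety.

Taking moments about the centre O, the resisting moment is provided by the undrained shear strength acting along the arc:
M_R = s_u·L_a·R = 28·27.00·19.2 = 14515.2 kN·m/m
M_D = W·d = 3074·6.25 = 19212.5 kN·m/m
FS = M_R / M_D = 14515.2 / 19212.5 = 0.756

FS = 0.76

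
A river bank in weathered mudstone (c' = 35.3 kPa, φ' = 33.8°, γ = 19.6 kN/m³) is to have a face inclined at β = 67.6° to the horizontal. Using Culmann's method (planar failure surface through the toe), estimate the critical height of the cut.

H_c = 32.75 m

Culmann's analysis gives the critical failure plane at α_cr = (β + φ')/2 = (67.6 + 33.8)/2 = 50.7°, and the critical height
H_c = (4c'/γ) · sinβ cosφ' / [1 − cos(β − φ')]
    = (4·35.3/19.6) · sin67.6°·cos33.8° / [1 − cos(33.8°)]
    = 7.204 · 0.9245·0.8310 / [1 − 0.8310]
    = 7.204 · 0.7683 / 0.1690
    = 32.75 m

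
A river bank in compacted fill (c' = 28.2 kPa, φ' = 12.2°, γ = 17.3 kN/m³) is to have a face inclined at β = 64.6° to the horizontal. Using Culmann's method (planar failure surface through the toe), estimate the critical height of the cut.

Culmann's analysis gives the critical failure plane at α_cr = (β + φ')/2 = (64.6 + 12.2)/2 = 38.4°, and the critical height
H_c = (4c'/γ) · sinβ cosφ' / [1 − cos(β − φ')]
    = (4·28.2/17.3) · sin64.6°·cos12.2° / [1 − cos(52.4°)]
    = 6.520 · 0.9033·0.9774 / [1 − 0.6101]
    = 6.520 · 0.8829 / 0.3899
    = 14.77 m

H_c = 14.77 m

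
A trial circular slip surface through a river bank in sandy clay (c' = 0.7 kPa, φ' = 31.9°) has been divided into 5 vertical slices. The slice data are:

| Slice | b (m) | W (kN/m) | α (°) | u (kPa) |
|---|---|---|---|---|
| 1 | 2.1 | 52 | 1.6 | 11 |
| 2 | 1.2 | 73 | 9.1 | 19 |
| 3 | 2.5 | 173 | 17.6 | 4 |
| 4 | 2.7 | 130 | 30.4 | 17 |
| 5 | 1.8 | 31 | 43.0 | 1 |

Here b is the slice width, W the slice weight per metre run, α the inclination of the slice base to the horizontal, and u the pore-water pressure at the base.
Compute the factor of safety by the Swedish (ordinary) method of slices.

Ordinary method of slices: FS = Σ[c'·Δl_i + (W_i cosα_i − u_i·Δl_i)·tanφ'] / Σ W_i sinα_i, with Δl_i = b_i / cosα_i.
Slice 1: Δl = 2.1/cos1.6° = 2.101 m; N'_1 = 52·cos1.6° − 11·2.101 = 28.9; c'Δl = 1.47; W sinα = 1.5
Slice 2: Δl = 1.2/cos9.1° = 1.215 m; N'_2 = 73·cos9.1° − 19·1.215 = 49.0; c'Δl = 0.85; W sinα = 11.5
Slice 3: Δl = 2.5/cos17.6° = 2.623 m; N'_3 = 173·cos17.6° − 4·2.623 = 154.4; c'Δl = 1.84; W sinα = 52.3
Slice 4: Δl = 2.7/cos30.4° = 3.130 m; N'_4 = 130·cos30.4° − 17·3.130 = 58.9; c'Δl = 2.19; W sinα = 65.8
Slice 5: Δl = 1.8/cos43.0° = 2.461 m; N'_5 = 31·cos43.0° − 1·2.461 = 20.2; c'Δl = 1.72; W sinα = 21.1
Σc'Δl = 8.1 kN/m; ΣN' = 311.4 kN/m; ΣW sinα = 152.2 kN/m
Resisting = 8.1 + 311.4·tan31.9° = 8.1 + 193.8 = 201.9 kN/m
FS = 201.9 / 152.2 = 1.326

FS = 1.33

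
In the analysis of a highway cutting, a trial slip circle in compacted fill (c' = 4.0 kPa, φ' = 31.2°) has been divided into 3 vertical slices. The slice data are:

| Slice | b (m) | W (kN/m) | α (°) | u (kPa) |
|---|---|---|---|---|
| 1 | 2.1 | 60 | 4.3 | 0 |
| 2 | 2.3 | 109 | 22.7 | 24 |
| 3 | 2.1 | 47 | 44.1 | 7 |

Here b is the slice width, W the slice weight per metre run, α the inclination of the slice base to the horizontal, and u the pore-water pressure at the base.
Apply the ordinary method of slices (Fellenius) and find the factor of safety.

Ordinary method of slices: FS = Σ[c'·Δl_i + (W_i cosα_i − u_i·Δl_i)·tanφ'] / Σ W_i sinα_i, with Δl_i = b_i / cosα_i.
Slice 1: Δl = 2.1/cos4.3° = 2.106 m; N'_1 = 60·cos4.3° − 0·2.106 = 59.8; c'Δl = 8.42; W sinα = 4.5
Slice 2: Δl = 2.3/cos22.7° = 2.493 m; N'_2 = 109·cos22.7° − 24·2.493 = 40.7; c'Δl = 9.97; W sinα = 42.1
Slice 3: Δl = 2.1/cos44.1° = 2.924 m; N'_3 = 47·cos44.1° − 7·2.924 = 13.3; c'Δl = 11.70; W sinα = 32.7
Σc'Δl = 30.1 kN/m; ΣN' = 113.8 kN/m; ΣW sinα = 79.3 kN/m
Resisting = 30.1 + 113.8·tan31.2° = 30.1 + 68.9 = 99.0 kN/m
FS = 99.0 / 79.3 = 1.249

FS = 1.25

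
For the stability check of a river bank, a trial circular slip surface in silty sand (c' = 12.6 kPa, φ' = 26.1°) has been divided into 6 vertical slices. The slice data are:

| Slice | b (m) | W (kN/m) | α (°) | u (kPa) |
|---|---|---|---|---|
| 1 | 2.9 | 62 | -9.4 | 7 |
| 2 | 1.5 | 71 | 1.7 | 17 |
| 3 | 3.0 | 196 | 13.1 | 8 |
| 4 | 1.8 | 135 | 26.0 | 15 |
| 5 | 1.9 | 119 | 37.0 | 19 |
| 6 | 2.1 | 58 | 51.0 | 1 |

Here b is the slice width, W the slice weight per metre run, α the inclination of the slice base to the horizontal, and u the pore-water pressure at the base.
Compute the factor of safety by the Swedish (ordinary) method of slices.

Ordinary method of slices: FS = Σ[c'·Δl_i + (W_i cosα_i − u_i·Δl_i)·tanφ'] / Σ W_i sinα_i, with Δl_i = b_i / cosα_i.
Slice 1: Δl = 2.9/cos(-9.4°) = 2.939 m; N'_1 = 62·cos(-9.4°) − 7·2.939 = 40.6; c'Δl = 37.04; W sinα = -10.1
Slice 2: Δl = 1.5/cos1.7° = 1.501 m; N'_2 = 71·cos1.7° − 17·1.501 = 45.5; c'Δl = 18.91; W sinα = 2.1
Slice 3: Δl = 3.0/cos13.1° = 3.080 m; N'_3 = 196·cos13.1° − 8·3.080 = 166.3; c'Δl = 38.81; W sinα = 44.4
Slice 4: Δl = 1.8/cos26.0° = 2.003 m; N'_4 = 135·cos26.0° − 15·2.003 = 91.3; c'Δl = 25.23; W sinα = 59.2
Slice 5: Δl = 1.9/cos37.0° = 2.379 m; N'_5 = 119·cos37.0° − 19·2.379 = 49.8; c'Δl = 29.98; W sinα = 71.6
Slice 6: Δl = 2.1/cos51.0° = 3.337 m; N'_6 = 58·cos51.0° − 1·3.337 = 33.2; c'Δl = 42.05; W sinα = 45.1
Σc'Δl = 192.0 kN/m; ΣN' = 426.6 kN/m; ΣW sinα = 212.3 kN/m
Resisting = 192.0 + 426.6·tan26.1° = 192.0 + 209.0 = 401.0 kN/m
FS = 401.0 / 212.3 = 1.889

FS = 1.89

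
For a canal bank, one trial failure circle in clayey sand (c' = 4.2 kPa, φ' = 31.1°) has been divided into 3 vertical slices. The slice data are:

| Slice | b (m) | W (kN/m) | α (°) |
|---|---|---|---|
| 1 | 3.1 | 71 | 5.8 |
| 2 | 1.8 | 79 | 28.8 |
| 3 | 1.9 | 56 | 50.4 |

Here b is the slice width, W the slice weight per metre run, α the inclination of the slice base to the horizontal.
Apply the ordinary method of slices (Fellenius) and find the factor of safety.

FS = 1.59

Ordinary method of slices: FS = Σ[c'·Δl_i + (W_i cosα_i)·tanφ'] / Σ W_i sinα_i, with Δl_i = b_i / cosα_i.
Slice 1: Δl = 3.1/cos5.8° = 3.116 m; N'_1 = 71·cos5.8° = 70.6; c'Δl = 13.09; W sinα = 7.2
Slice 2: Δl = 1.8/cos28.8° = 2.054 m; N'_2 = 79·cos28.8° = 69.2; c'Δl = 8.63; W sinα = 38.1
Slice 3: Δl = 1.9/cos50.4° = 2.981 m; N'_3 = 56·cos50.4° = 35.7; c'Δl = 12.52; W sinα = 43.1
Σc'Δl = 34.2 kN/m; ΣN' = 175.6 kN/m; ΣW sinα = 88.4 kN/m
Resisting = 34.2 + 175.6·tan31.1° = 34.2 + 105.9 = 140.1 kN/m
FS = 140.1 / 88.4 = 1.586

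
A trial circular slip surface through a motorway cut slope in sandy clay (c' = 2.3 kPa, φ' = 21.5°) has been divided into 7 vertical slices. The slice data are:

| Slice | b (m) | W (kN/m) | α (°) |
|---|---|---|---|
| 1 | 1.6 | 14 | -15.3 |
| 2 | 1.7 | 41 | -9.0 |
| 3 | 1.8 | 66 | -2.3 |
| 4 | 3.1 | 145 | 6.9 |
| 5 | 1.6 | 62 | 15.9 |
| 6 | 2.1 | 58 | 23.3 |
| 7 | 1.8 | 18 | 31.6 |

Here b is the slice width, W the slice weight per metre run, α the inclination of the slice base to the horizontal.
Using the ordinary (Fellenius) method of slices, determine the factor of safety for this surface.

FS = 3.47

Ordinary method of slices: FS = Σ[c'·Δl_i + (W_i cosα_i)·tanφ'] / Σ W_i sinα_i, with Δl_i = b_i / cosα_i.
Slice 1: Δl = 1.6/cos(-15.3°) = 1.659 m; N'_1 = 14·cos(-15.3°) = 13.5; c'Δl = 3.82; W sinα = -3.7
Slice 2: Δl = 1.7/cos(-9.0°) = 1.721 m; N'_2 = 41·cos(-9.0°) = 40.5; c'Δl = 3.96; W sinα = -6.4
Slice 3: Δl = 1.8/cos(-2.3°) = 1.801 m; N'_3 = 66·cos(-2.3°) = 65.9; c'Δl = 4.14; W sinα = -2.6
Slice 4: Δl = 3.1/cos6.9° = 3.123 m; N'_4 = 145·cos6.9° = 143.9; c'Δl = 7.18; W sinα = 17.4
Slice 5: Δl = 1.6/cos15.9° = 1.664 m; N'_5 = 62·cos15.9° = 59.6; c'Δl = 3.83; W sinα = 17.0
Slice 6: Δl = 2.1/cos23.3° = 2.286 m; N'_6 = 58·cos23.3° = 53.3; c'Δl = 5.26; W sinα = 22.9
Slice 7: Δl = 1.8/cos31.6° = 2.113 m; N'_7 = 18·cos31.6° = 15.3; c'Δl = 4.86; W sinα = 9.4
Σc'Δl = 33.0 kN/m; ΣN' = 392.1 kN/m; ΣW sinα = 54.0 kN/m
Resisting = 33.0 + 392.1·tan21.5° = 33.0 + 154.5 = 187.5 kN/m
FS = 187.5 / 54.0 = 3.471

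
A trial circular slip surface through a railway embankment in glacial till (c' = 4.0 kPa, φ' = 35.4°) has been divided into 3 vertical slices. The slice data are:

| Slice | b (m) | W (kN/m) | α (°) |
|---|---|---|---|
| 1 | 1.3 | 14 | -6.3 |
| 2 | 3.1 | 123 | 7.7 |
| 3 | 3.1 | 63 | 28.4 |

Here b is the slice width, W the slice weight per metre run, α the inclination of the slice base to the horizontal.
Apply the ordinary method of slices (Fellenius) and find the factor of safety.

Ordinary method of slices: FS = Σ[c'·Δl_i + (W_i cosα_i)·tanφ'] / Σ W_i sinα_i, with Δl_i = b_i / cosα_i.
Slice 1: Δl = 1.3/cos(-6.3°) = 1.308 m; N'_1 = 14·cos(-6.3°) = 13.9; c'Δl = 5.23; W sinα = -1.5
Slice 2: Δl = 3.1/cos7.7° = 3.128 m; N'_2 = 123·cos7.7° = 121.9; c'Δl = 12.51; W sinα = 16.5
Slice 3: Δl = 3.1/cos28.4° = 3.524 m; N'_3 = 63·cos28.4° = 55.4; c'Δl = 14.10; W sinα = 30.0
Σc'Δl = 31.8 kN/m; ΣN' = 191.2 kN/m; ΣW sinα = 44.9 kN/m
Resisting = 31.8 + 191.2·tan35.4° = 31.8 + 135.9 = 167.7 kN/m
FS = 167.7 / 44.9 = 3.735

FS = 3.74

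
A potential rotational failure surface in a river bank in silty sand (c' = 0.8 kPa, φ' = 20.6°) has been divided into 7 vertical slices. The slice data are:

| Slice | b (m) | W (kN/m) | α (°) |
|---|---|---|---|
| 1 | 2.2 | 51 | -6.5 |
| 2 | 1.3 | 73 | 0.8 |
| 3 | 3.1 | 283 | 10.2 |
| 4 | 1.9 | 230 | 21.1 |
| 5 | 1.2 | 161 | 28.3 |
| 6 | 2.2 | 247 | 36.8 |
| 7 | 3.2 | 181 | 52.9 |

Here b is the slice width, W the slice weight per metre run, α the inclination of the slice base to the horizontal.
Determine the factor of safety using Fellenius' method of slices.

FS = 0.84

Ordinary method of slices: FS = Σ[c'·Δl_i + (W_i cosα_i)·tanφ'] / Σ W_i sinα_i, with Δl_i = b_i / cosα_i.
Slice 1: Δl = 2.2/cos(-6.5°) = 2.214 m; N'_1 = 51·cos(-6.5°) = 50.7; c'Δl = 1.77; W sinα = -5.8
Slice 2: Δl = 1.3/cos0.8° = 1.300 m; N'_2 = 73·cos0.8° = 73.0; c'Δl = 1.04; W sinα = 1.0
Slice 3: Δl = 3.1/cos10.2° = 3.150 m; N'_3 = 283·cos10.2° = 278.5; c'Δl = 2.52; W sinα = 50.1
Slice 4: Δl = 1.9/cos21.1° = 2.037 m; N'_4 = 230·cos21.1° = 214.6; c'Δl = 1.63; W sinα = 82.8
Slice 5: Δl = 1.2/cos28.3° = 1.363 m; N'_5 = 161·cos28.3° = 141.8; c'Δl = 1.09; W sinα = 76.3
Slice 6: Δl = 2.2/cos36.8° = 2.747 m; N'_6 = 247·cos36.8° = 197.8; c'Δl = 2.20; W sinα = 148.0
Slice 7: Δl = 3.2/cos52.9° = 5.305 m; N'_7 = 181·cos52.9° = 109.2; c'Δl = 4.24; W sinα = 144.4
Σc'Δl = 14.5 kN/m; ΣN' = 1065.5 kN/m; ΣW sinα = 496.8 kN/m
Resisting = 14.5 + 1065.5·tan20.6° = 14.5 + 400.5 = 415.0 kN/m
FS = 415.0 / 496.8 = 0.835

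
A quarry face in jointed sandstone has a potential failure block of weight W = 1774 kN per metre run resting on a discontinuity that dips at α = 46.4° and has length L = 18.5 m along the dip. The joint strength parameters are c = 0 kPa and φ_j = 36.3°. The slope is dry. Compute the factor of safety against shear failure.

Resolving the block weight along and normal to the plane and applying the Mohr–Coulomb strength on the joint:
N' = W cosα = 1774·cos46.4° = 1223.4 kN/m
Driving force T = W sinα = 1774·sin46.4° = 1284.7 kN/m
Resisting force R = c·L + N'·tanφ_j = 0·18.5 + 1223.4·tan36.3° = 0.0 + 898.7 = 898.7 kN/m
FS = R / T = 898.7 / 1284.7 = 0.700

FS = 0.70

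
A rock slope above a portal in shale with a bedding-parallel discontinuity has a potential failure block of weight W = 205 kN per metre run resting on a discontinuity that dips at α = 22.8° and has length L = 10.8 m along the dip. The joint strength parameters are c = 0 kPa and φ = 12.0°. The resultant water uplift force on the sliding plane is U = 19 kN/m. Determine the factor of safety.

Resolving the block weight along and normal to the plane and applying the Mohr–Coulomb strength on the joint:
N' = W cosα − U = 205·cos22.8° − 19 = 170.0 kN/m
Driving force T = W sinα = 205·sin22.8° = 79.4 kN/m
Resisting force R = c·L + N'·tanφ = 0·10.8 + 170.0·tan12.0° = 0.0 + 36.1 = 36.1 kN/m
FS = R / T = 36.1 / 79.4 = 0.455

FS = 0.45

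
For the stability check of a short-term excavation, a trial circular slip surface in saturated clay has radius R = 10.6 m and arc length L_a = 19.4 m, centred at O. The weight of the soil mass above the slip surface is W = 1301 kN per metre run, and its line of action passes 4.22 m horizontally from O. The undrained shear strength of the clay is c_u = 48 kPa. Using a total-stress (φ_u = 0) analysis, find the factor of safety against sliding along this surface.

Taking moments about the centre O, the resisting moment is provided by the undrained shear strength acting along the arc:
M_R = c_u·L_a·R = 48·19.40·10.6 = 9870.7 kN·m/m
M_D = W·d = 1301·4.22 = 5490.2 kN·m/m
FS = M_R / M_D = 9870.7 / 5490.2 = 1.798

FS = 1.80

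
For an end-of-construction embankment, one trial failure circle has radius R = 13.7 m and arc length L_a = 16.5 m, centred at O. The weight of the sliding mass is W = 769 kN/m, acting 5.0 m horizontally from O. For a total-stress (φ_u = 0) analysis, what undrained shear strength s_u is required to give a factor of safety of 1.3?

s_u = 22.1 kPa

FS = s_u·L_a·R / (W·d), so s_u = FS·W·d / (L_a·R).
s_u = 1.3·769·5.0 / (16.50·13.7) = 4998.5 / 226.05 = 22.11 kPa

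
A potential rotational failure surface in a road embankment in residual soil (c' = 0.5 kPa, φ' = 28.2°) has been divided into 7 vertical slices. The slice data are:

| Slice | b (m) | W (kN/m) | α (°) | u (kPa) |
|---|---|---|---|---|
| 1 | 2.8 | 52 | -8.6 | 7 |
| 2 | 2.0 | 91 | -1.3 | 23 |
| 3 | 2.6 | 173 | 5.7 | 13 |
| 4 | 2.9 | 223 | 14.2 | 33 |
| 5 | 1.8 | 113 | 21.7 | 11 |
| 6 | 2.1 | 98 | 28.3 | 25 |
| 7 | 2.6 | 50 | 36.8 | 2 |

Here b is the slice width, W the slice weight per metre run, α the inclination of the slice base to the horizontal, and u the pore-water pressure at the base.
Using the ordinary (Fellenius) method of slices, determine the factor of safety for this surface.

Ordinary method of slices: FS = Σ[c'·Δl_i + (W_i cosα_i − u_i·Δl_i)·tanφ'] / Σ W_i sinα_i, with Δl_i = b_i / cosα_i.
Slice 1: Δl = 2.8/cos(-8.6°) = 2.832 m; N'_1 = 52·cos(-8.6°) − 7·2.832 = 31.6; c'Δl = 1.42; W sinα = -7.8
Slice 2: Δl = 2.0/cos(-1.3°) = 2.001 m; N'_2 = 91·cos(-1.3°) − 23·2.001 = 45.0; c'Δl = 1.00; W sinα = -2.1
Slice 3: Δl = 2.6/cos5.7° = 2.613 m; N'_3 = 173·cos5.7° − 13·2.613 = 138.2; c'Δl = 1.31; W sinα = 17.2
Slice 4: Δl = 2.9/cos14.2° = 2.991 m; N'_4 = 223·cos14.2° − 33·2.991 = 117.5; c'Δl = 1.50; W sinα = 54.7
Slice 5: Δl = 1.8/cos21.7° = 1.937 m; N'_5 = 113·cos21.7° − 11·1.937 = 83.7; c'Δl = 0.97; W sinα = 41.8
Slice 6: Δl = 2.1/cos28.3° = 2.385 m; N'_6 = 98·cos28.3° − 25·2.385 = 26.7; c'Δl = 1.19; W sinα = 46.5
Slice 7: Δl = 2.6/cos36.8° = 3.247 m; N'_7 = 50·cos36.8° − 2·3.247 = 33.5; c'Δl = 1.62; W sinα = 30.0
Σc'Δl = 9.0 kN/m; ΣN' = 476.1 kN/m; ΣW sinα = 180.2 kN/m
Resisting = 9.0 + 476.1·tan28.2° = 9.0 + 255.3 = 264.3 kN/m
FS = 264.3 / 180.2 = 1.466

FS = 1.47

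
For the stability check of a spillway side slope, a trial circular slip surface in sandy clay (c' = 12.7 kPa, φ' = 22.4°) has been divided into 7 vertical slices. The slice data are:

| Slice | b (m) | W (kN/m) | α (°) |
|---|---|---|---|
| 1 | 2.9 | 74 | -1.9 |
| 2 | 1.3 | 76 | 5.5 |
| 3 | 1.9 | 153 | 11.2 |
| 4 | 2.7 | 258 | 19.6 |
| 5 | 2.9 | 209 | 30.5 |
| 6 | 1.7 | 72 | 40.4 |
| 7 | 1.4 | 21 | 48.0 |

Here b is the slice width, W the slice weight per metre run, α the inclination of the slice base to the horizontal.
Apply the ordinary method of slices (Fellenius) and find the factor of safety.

Ordinary method of slices: FS = Σ[c'·Δl_i + (W_i cosα_i)·tanφ'] / Σ W_i sinα_i, with Δl_i = b_i / cosα_i.
Slice 1: Δl = 2.9/cos(-1.9°) = 2.902 m; N'_1 = 74·cos(-1.9°) = 74.0; c'Δl = 36.85; W sinα = -2.5
Slice 2: Δl = 1.3/cos5.5° = 1.306 m; N'_2 = 76·cos5.5° = 75.7; c'Δl = 16.59; W sinα = 7.3
Slice 3: Δl = 1.9/cos11.2° = 1.937 m; N'_3 = 153·cos11.2° = 150.1; c'Δl = 24.60; W sinα = 29.7
Slice 4: Δl = 2.7/cos19.6° = 2.866 m; N'_4 = 258·cos19.6° = 243.1; c'Δl = 36.40; W sinα = 86.5
Slice 5: Δl = 2.9/cos30.5° = 3.366 m; N'_5 = 209·cos30.5° = 180.1; c'Δl = 42.74; W sinα = 106.1
Slice 6: Δl = 1.7/cos40.4° = 2.232 m; N'_6 = 72·cos40.4° = 54.8; c'Δl = 28.35; W sinα = 46.7
Slice 7: Δl = 1.4/cos48.0° = 2.092 m; N'_7 = 21·cos48.0° = 14.1; c'Δl = 26.57; W sinα = 15.6
Σc'Δl = 212.1 kN/m; ΣN' = 791.7 kN/m; ΣW sinα = 289.4 kN/m
Resisting = 212.1 + 791.7·tan22.4° = 212.1 + 326.3 = 538.4 kN/m
FS = 538.4 / 289.4 = 1.860

FS = 1.86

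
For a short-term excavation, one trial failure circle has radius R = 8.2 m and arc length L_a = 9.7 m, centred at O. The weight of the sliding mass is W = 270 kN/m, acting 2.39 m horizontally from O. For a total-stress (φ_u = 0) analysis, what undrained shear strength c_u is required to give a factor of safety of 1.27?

FS = c_u·L_a·R / (W·d), so c_u = FS·W·d / (L_a·R).
c_u = 1.27·270·2.39 / (9.70·8.2) = 819.5 / 79.54 = 10.30 kPa

c_u = 10.3 kPa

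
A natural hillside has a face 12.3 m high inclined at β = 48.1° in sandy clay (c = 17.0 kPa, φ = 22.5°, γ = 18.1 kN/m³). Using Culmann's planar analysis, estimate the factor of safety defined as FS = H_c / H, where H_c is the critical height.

FS = 2.14

H_c = (4c/γ) · sinβ cosφ / [1 − cos(β − φ)]
    = (4·17.0/18.1) · sin48.1°·cos22.5° / [1 − cos25.6°]
    = 3.757 · 0.6877 / 0.0982 = 26.32 m
FS = H_c / H = 26.32 / 12.3 = 2.140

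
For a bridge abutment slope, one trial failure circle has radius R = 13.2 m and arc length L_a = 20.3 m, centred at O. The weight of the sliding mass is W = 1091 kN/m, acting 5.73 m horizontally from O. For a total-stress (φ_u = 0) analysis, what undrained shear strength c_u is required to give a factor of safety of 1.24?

FS = c_u·L_a·R / (W·d), so c_u = FS·W·d / (L_a·R).
c_u = 1.24·1091·5.73 / (20.30·13.2) = 7751.8 / 267.96 = 28.93 kPa

c_u = 28.9 kPa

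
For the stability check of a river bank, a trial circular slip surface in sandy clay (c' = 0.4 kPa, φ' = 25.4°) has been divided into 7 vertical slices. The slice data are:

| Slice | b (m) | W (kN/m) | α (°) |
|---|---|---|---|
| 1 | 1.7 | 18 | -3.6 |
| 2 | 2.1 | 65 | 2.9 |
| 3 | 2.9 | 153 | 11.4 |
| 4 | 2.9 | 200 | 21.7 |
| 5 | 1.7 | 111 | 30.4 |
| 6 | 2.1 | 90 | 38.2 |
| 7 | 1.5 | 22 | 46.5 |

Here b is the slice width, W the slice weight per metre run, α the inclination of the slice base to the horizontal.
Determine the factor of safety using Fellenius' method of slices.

FS = 1.25

Ordinary method of slices: FS = Σ[c'·Δl_i + (W_i cosα_i)·tanφ'] / Σ W_i sinα_i, with Δl_i = b_i / cosα_i.
Slice 1: Δl = 1.7/cos(-3.6°) = 1.703 m; N'_1 = 18·cos(-3.6°) = 18.0; c'Δl = 0.68; W sinα = -1.1
Slice 2: Δl = 2.1/cos2.9° = 2.103 m; N'_2 = 65·cos2.9° = 64.9; c'Δl = 0.84; W sinα = 3.3
Slice 3: Δl = 2.9/cos11.4° = 2.958 m; N'_3 = 153·cos11.4° = 150.0; c'Δl = 1.18; W sinα = 30.2
Slice 4: Δl = 2.9/cos21.7° = 3.121 m; N'_4 = 200·cos21.7° = 185.8; c'Δl = 1.25; W sinα = 73.9
Slice 5: Δl = 1.7/cos30.4° = 1.971 m; N'_5 = 111·cos30.4° = 95.7; c'Δl = 0.79; W sinα = 56.2
Slice 6: Δl = 2.1/cos38.2° = 2.672 m; N'_6 = 90·cos38.2° = 70.7; c'Δl = 1.07; W sinα = 55.7
Slice 7: Δl = 1.5/cos46.5° = 2.179 m; N'_7 = 22·cos46.5° = 15.1; c'Δl = 0.87; W sinα = 16.0
Σc'Δl = 6.7 kN/m; ΣN' = 600.3 kN/m; ΣW sinα = 234.1 kN/m
Resisting = 6.7 + 600.3·tan25.4° = 6.7 + 285.0 = 291.7 kN/m
FS = 291.7 / 234.1 = 1.246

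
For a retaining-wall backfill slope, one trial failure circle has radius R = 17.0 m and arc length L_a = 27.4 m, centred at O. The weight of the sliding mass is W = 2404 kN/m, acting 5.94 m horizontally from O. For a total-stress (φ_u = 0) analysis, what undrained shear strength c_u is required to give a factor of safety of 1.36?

FS = c_u·L_a·R / (W·d), so c_u = FS·W·d / (L_a·R).
c_u = 1.36·2404·5.94 / (27.40·17.0) = 19420.5 / 465.80 = 41.69 kPa

c_u = 41.7 kPa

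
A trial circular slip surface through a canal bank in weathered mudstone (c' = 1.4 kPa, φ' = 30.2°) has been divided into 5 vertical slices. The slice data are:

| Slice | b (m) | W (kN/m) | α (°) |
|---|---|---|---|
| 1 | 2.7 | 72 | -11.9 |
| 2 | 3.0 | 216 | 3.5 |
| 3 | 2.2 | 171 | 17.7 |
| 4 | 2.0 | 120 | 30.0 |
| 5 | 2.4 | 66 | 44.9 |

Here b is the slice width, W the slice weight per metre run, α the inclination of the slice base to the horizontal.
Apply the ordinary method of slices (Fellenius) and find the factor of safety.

FS = 2.35

Ordinary method of slices: FS = Σ[c'·Δl_i + (W_i cosα_i)·tanφ'] / Σ W_i sinα_i, with Δl_i = b_i / cosα_i.
Slice 1: Δl = 2.7/cos(-11.9°) = 2.759 m; N'_1 = 72·cos(-11.9°) = 70.5; c'Δl = 3.86; W sinα = -14.8
Slice 2: Δl = 3.0/cos3.5° = 3.006 m; N'_2 = 216·cos3.5° = 215.6; c'Δl = 4.21; W sinα = 13.2
Slice 3: Δl = 2.2/cos17.7° = 2.309 m; N'_3 = 171·cos17.7° = 162.9; c'Δl = 3.23; W sinα = 52.0
Slice 4: Δl = 2.0/cos30.0° = 2.309 m; N'_4 = 120·cos30.0° = 103.9; c'Δl = 3.23; W sinα = 60.0
Slice 5: Δl = 2.4/cos44.9° = 3.388 m; N'_5 = 66·cos44.9° = 46.8; c'Δl = 4.74; W sinα = 46.6
Σc'Δl = 19.3 kN/m; ΣN' = 599.6 kN/m; ΣW sinα = 156.9 kN/m
Resisting = 19.3 + 599.6·tan30.2° = 19.3 + 349.0 = 368.3 kN/m
FS = 368.3 / 156.9 = 2.347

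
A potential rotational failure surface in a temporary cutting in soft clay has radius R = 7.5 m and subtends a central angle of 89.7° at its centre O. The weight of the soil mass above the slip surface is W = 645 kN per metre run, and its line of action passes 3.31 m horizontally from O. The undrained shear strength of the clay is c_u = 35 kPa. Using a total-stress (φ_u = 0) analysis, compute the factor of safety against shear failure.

Taking moments about the centre O, the resisting moment is provided by the undrained shear strength acting along the arc:
Arc length L_a = R·θ = 7.5·(89.7°·π/180) = 7.5·1.5656 = 11.74 m
M_R = c_u·L_a·R = 35·11.74·7.5 = 3082.2 kN·m/m
M_D = W·d = 645·3.31 = 2134.9 kN·m/m
FS = M_R / M_D = 3082.2 / 2134.9 = 1.444

FS = 1.44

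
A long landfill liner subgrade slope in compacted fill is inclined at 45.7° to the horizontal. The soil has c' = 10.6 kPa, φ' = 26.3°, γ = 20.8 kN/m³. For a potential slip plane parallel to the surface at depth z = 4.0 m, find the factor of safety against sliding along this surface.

FS = 0.74

For an infinite slope with a slip plane parallel to the surface (no pore pressure): FS = [c' + γz cos²β tanφ'] / [γz sinβ cosβ].
γz = 20.8·4.0 = 83.20 kN/m²
Numerator = 10.6 + 83.20·cos²45.7°·tan26.3° = 10.6 + 83.20·0.4878·0.4942 = 30.658 kPa
Denominator = 83.20·sin45.7°·cos45.7° = 83.20·0.7157·0.6984 = 41.588 kPa
FS = 30.658 / 41.588 = 0.737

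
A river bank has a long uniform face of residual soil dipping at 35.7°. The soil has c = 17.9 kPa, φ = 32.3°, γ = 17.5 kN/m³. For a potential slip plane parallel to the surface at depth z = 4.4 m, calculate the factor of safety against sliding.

For an infinite slope with a slip plane parallel to the surface (no pore pressure): FS = [c + γz cos²β tanφ] / [γz sinβ cosβ].
γz = 17.5·4.4 = 77.00 kN/m²
Numerator = 17.9 + 77.00·cos²35.7°·tan32.3° = 17.9 + 77.00·0.6595·0.6322 = 50.002 kPa
Denominator = 77.00·sin35.7°·cos35.7° = 77.00·0.5835·0.8121 = 36.489 kPa
FS = 50.002 / 36.489 = 1.370

FS = 1.37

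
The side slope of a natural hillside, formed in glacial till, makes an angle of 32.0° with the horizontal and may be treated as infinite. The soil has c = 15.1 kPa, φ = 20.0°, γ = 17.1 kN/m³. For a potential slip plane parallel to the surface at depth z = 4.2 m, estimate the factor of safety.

For an infinite slope with a slip plane parallel to the surface (no pore pressure): FS = [c + γz cos²β tanφ] / [γz sinβ cosβ].
γz = 17.1·4.2 = 71.82 kN/m²
Numerator = 15.1 + 71.82·cos²32.0°·tan20.0° = 15.1 + 71.82·0.7192·0.3640 = 33.900 kPa
Denominator = 71.82·sin32.0°·cos32.0° = 71.82·0.5299·0.8480 = 32.276 kPa
FS = 33.900 / 32.276 = 1.050

FS = 1.05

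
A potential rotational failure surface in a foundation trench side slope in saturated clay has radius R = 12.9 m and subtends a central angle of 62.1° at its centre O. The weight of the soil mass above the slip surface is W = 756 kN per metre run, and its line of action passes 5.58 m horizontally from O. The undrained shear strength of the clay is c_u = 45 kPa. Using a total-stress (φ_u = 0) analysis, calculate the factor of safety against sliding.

Taking moments about the centre O, the resisting moment is provided by the undrained shear strength acting along the arc:
Arc length L_a = R·θ = 12.9·(62.1°·π/180) = 12.9·1.0838 = 13.98 m
M_R = c_u·L_a·R = 45·13.98·12.9 = 8116.4 kN·m/m
M_D = W·d = 756·5.58 = 4218.5 kN·m/m
FS = M_R / M_D = 8116.4 / 4218.5 = 1.924

FS = 1.92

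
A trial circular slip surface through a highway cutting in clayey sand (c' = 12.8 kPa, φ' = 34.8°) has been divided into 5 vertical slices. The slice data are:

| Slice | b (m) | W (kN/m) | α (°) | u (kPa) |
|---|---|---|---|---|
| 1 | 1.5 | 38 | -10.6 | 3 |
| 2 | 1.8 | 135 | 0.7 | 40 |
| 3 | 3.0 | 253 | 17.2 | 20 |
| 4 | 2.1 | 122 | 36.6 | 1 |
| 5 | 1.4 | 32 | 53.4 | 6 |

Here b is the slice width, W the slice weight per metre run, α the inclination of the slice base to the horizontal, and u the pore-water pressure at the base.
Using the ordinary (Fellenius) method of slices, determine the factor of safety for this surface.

Ordinary method of slices: FS = Σ[c'·Δl_i + (W_i cosα_i − u_i·Δl_i)·tanφ'] / Σ W_i sinα_i, with Δl_i = b_i / cosα_i.
Slice 1: Δl = 1.5/cos(-10.6°) = 1.526 m; N'_1 = 38·cos(-10.6°) − 3·1.526 = 32.8; c'Δl = 19.53; W sinα = -7.0
Slice 2: Δl = 1.8/cos0.7° = 1.800 m; N'_2 = 135·cos0.7° − 40·1.800 = 63.0; c'Δl = 23.04; W sinα = 1.6
Slice 3: Δl = 3.0/cos17.2° = 3.140 m; N'_3 = 253·cos17.2° − 20·3.140 = 178.9; c'Δl = 40.20; W sinα = 74.8
Slice 4: Δl = 2.1/cos36.6° = 2.616 m; N'_4 = 122·cos36.6° − 1·2.616 = 95.3; c'Δl = 33.48; W sinα = 72.7
Slice 5: Δl = 1.4/cos53.4° = 2.348 m; N'_5 = 32·cos53.4° − 6·2.348 = 5.0; c'Δl = 30.06; W sinα = 25.7
Σc'Δl = 146.3 kN/m; ΣN' = 375.0 kN/m; ΣW sinα = 167.9 kN/m
Resisting = 146.3 + 375.0·tan34.8° = 146.3 + 260.6 = 406.9 kN/m
FS = 406.9 / 167.9 = 2.423

FS = 2.42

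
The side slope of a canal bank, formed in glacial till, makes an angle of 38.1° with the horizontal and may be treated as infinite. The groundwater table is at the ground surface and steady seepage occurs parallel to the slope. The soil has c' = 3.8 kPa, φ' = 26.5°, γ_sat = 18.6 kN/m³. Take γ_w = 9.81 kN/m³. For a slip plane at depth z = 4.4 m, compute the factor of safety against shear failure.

With seepage parallel to the slope and the water table at the surface, the effective normal stress on the slip plane uses the buoyant unit weight γ' = γ_sat − γ_w while the driving shear stress uses γ_sat:
FS = [c' + γ' z cos²β tanφ'] / [γ_sat z sinβ cosβ]
γ' = 18.6 − 9.81 = 8.79 kN/m³
Numerator = 3.8 + 8.79·4.4·cos²38.1°·tan26.5° = 3.8 + 8.79·4.4·0.6193·0.4986 = 15.741 kPa
Denominator = 18.6·4.4·sin38.1°·cos38.1° = 18.6·4.4·0.6170·0.7869 = 39.739 kPa
FS = 15.741 / 39.739 = 0.396

FS = 0.40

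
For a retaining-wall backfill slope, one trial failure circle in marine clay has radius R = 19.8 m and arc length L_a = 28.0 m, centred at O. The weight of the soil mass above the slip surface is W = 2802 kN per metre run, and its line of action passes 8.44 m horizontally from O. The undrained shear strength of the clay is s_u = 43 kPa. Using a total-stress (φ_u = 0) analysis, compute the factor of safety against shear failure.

FS = 1.01

Taking moments about the centre O, the resisting moment is provided by the undrained shear strength acting along the arc:
M_R = s_u·L_a·R = 43·28.00·19.8 = 23839.2 kN·m/m
M_D = W·d = 2802·8.44 = 23648.9 kN·m/m
FS = M_R / M_D = 23839.2 / 23648.9 = 1.008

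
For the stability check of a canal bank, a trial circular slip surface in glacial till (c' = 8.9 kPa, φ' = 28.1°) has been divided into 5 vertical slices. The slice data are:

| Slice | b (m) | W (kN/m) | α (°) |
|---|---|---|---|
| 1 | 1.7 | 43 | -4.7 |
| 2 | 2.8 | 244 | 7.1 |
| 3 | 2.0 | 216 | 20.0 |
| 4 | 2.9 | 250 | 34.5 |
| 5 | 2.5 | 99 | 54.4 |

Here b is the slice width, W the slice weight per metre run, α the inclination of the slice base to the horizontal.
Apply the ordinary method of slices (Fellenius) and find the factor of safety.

FS = 1.64

Ordinary method of slices: FS = Σ[c'·Δl_i + (W_i cosα_i)·tanφ'] / Σ W_i sinα_i, with Δl_i = b_i / cosα_i.
Slice 1: Δl = 1.7/cos(-4.7°) = 1.706 m; N'_1 = 43·cos(-4.7°) = 42.9; c'Δl = 15.18; W sinα = -3.5
Slice 2: Δl = 2.8/cos7.1° = 2.822 m; N'_2 = 244·cos7.1° = 242.1; c'Δl = 25.11; W sinα = 30.2
Slice 3: Δl = 2.0/cos20.0° = 2.128 m; N'_3 = 216·cos20.0° = 203.0; c'Δl = 18.94; W sinα = 73.9
Slice 4: Δl = 2.9/cos34.5° = 3.519 m; N'_4 = 250·cos34.5° = 206.0; c'Δl = 31.32; W sinα = 141.6
Slice 5: Δl = 2.5/cos54.4° = 4.295 m; N'_5 = 99·cos54.4° = 57.6; c'Δl = 38.22; W sinα = 80.5
Σc'Δl = 128.8 kN/m; ΣN' = 751.6 kN/m; ΣW sinα = 322.6 kN/m
Resisting = 128.8 + 751.6·tan28.1° = 128.8 + 401.3 = 530.1 kN/m
FS = 530.1 / 322.6 = 1.643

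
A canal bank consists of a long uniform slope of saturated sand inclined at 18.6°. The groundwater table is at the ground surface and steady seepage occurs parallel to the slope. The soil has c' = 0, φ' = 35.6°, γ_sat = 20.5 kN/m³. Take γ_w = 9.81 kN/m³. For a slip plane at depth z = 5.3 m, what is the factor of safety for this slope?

FS = 1.11

With seepage parallel to the slope and the water table at the surface, the effective normal stress on the slip plane uses the buoyant unit weight γ' = γ_sat − γ_w while the driving shear stress uses γ_sat:
FS = [c' + γ' z cos²β tanφ'] / [γ_sat z sinβ cosβ]
(For c' = 0 this reduces to FS = (γ'/γ_sat)·tanφ'/tanβ.)
γ' = 20.5 − 9.81 = 10.69 kN/m³
Numerator = 0.0 + 10.69·5.3·cos²18.6°·tan35.6° = 0.0 + 10.69·5.3·0.8983·0.7159 = 36.436 kPa
Denominator = 20.5·5.3·sin18.6°·cos18.6° = 20.5·5.3·0.3190·0.9478 = 32.845 kPa
FS = 36.436 / 32.845 = 1.109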